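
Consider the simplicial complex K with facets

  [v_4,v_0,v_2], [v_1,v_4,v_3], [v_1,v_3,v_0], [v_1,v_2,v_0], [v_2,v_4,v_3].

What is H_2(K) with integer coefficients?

Fix the vertex order v_0 < v_1 < v_2 < v_3 < v_4 and write every simplex with vertices in increasing order. Then dim K = 2 and the simplices of K are:

  0-simplices (5): [v_0], [v_1], [v_2], [v_3], [v_4]
  1-simplices (10): [v_0,v_1], [v_0,v_2], [v_0,v_3], [v_0,v_4], [v_1,v_2], [v_1,v_3], [v_1,v_4], [v_2,v_3], [v_2,v_4], [v_3,v_4]
  2-simplices (5): [v_0,v_1,v_2], [v_0,v_1,v_3], [v_0,v_2,v_4], [v_1,v_3,v_4], [v_2,v_3,v_4]

Hence C_0 ≅ Z^5, C_1 ≅ Z^10, C_2 ≅ Z^5.

Boundary ∂_1: C_1 → C_0 maps an edge to its endpoints' difference, ∂[p,q] = q − p. For instance
  ∂[v_1,v_4] = [v_4] − [v_1].
As a 5×10 matrix over Z this has rank 4, with invariant factors (1,1,1,1).

∂_2: C_2 → C_1 sends each 2-simplex [p,q,r] to [q,r] − [p,r] + [p,q]. For instance
  ∂[v_0,v_1,v_2] = [v_1,v_2] − [v_0,v_2] + [v_0,v_1],
  ∂[v_0,v_1,v_3] = [v_1,v_3] − [v_0,v_3] + [v_0,v_1].
The resulting 10×5 matrix has rank 5, and its Smith normal form has invariant factors (1,1,1,1,1).

Reading off H_k = ker ∂_k / im ∂_{k+1}:

  H_2: rank ker ∂_2 − rank ∂_3 = (5 − 5) − 0 = 0, and there is no ∂_3, so H_2 ≅ 0.

H_2 ≅ 0.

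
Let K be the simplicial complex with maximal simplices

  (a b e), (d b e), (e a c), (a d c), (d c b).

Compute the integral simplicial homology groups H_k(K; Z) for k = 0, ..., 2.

H_0 = Z,  H_1 = Z,  H_2 = 0.

Fix the vertex order a < b < c < d < e and write every simplex with vertices in increasing order. Then dim K = 2 and the simplices of K are:

  0-simplices (5): a, b, c, d, e
  1-simplices (10): ab, ac, ad, ae, bc, bd, be, cd, ce, de
  2-simplices (5): abe, acd, ace, bcd, bde

giving chain groups C_0 ≅ Z^5, C_1 ≅ Z^10, C_2 ≅ Z^5.

The boundary map ∂_1: C_1 → C_0 sends each edge [p,q] (with p < q) to q − p. For instance
  ∂ad = d − a.
The 5×10 boundary matrix has rank 4 and Smith normal form diag(1,1,1,1).

Boundary ∂_2: C_2 → C_1 sends each 2-simplex [p,q,r] to [q,r] − [p,r] + [p,q]. For instance
  ∂acd = cd − ad + ac,
  ∂abe = be − ae + ab.
This gives a 10×5 integer matrix of rank 5; reducing to Smith normal form yields diagonal entries (1,1,1,1,1).

Reading off H_k = ker ∂_k / im ∂_{k+1}:

  H_0: rank C_0 − rank ∂_1 = 5 − 4 = 1, and the invariant factors of ∂_1 are all 1, so H_0 ≅ Z.
  H_1: rank ker ∂_1 − rank ∂_2 = (10 − 4) − 5 = 1, and the invariant factors of ∂_2 are all 1, so H_1 ≅ Z.
  H_2: rank ker ∂_2 − rank ∂_3 = (5 − 5) − 0 = 0, and there is no ∂_3, so H_2 ≅ 0.

As a check, the Euler characteristic is 5 − 10 + 5 = 0, which agrees with 1 − 1 + 0 = 0.
(K is a triangulation of the Möbius band.)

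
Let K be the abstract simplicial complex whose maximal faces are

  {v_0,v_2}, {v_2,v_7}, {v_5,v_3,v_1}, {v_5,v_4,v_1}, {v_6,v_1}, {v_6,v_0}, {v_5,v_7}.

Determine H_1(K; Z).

H_1 = Z.

Fix the vertex order v_0 < v_1 < v_2 < v_3 < v_4 < v_5 < v_6 < v_7 and write every simplex with vertices in increasing order. Then dim K = 2 and the simplices of K are:

  0-simplices (8): [v_0], [v_1], [v_2], [v_3], [v_4], [v_5], [v_6], [v_7]
  1-simplices (10): [v_0,v_2], [v_0,v_6], [v_1,v_3], [v_1,v_4], [v_1,v_5], [v_1,v_6], [v_2,v_7], [v_3,v_5], [v_4,v_5], [v_5,v_7]
  2-simplices (2): [v_1,v_3,v_5], [v_1,v_4,v_5]

so the chain groups are C_0 ≅ Z^8, C_1 ≅ Z^10, C_2 ≅ Z^2.

∂_1: C_1 → C_0 maps an edge to its endpoints' difference, ∂[p,q] = q − p. For instance
  ∂[v_1,v_5] = [v_5] − [v_1].
The 8×10 boundary matrix has rank 7 and Smith normal form diag(1,1,1,1,1,1,1).

The boundary map ∂_2: C_2 → C_1 sends each 2-simplex [p,q,r] to [q,r] − [p,r] + [p,q]. For instance
  ∂[v_1,v_3,v_5] = [v_3,v_5] − [v_1,v_5] + [v_1,v_3],
  ∂[v_1,v_4,v_5] = [v_4,v_5] − [v_1,v_5] + [v_1,v_4].
As a 10×2 matrix over Z this has rank 2, with invariant factors (1,1).

From H_k ≅ ker(∂_k) / im(∂_{k+1}) we obtain:

  H_1: rank ker ∂_1 − rank ∂_2 = (10 − 7) − 2 = 1, and the invariant factors of ∂_2 are all 1, so H_1 ≅ Z.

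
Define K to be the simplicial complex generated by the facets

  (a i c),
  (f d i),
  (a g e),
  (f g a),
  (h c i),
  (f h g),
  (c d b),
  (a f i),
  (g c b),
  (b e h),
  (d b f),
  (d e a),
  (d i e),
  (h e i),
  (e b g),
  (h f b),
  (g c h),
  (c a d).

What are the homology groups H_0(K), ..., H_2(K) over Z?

Order the vertices as a < b < c < d < e < f < g < h < i. Listing each simplex with vertices in this order, K has dimension 2 with simplices:

  0-simplices (9): a, b, c, d, e, f, g, h, i
  1-simplices (27): ac, ad, ae, af, ag, ai, bc, bd, be, bf, bg, bh, cd, cg, ch, ci, de, df, di, eg, eh, ei, fg, fh, fi, gh, hi
  2-simplices (18): acd, aci, ade, aeg, afg, afi, bcd, bcg, bdf, beg, beh, bfh, cgh, chi, dei, dfi, ehi, fgh

giving chain groups C_0 ≅ Z^9, C_1 ≅ Z^27, C_2 ≅ Z^18.

Boundary ∂_1: C_1 → C_0 is given by ∂[p,q] = [q] − [p].
The resulting 9×27 matrix has rank 8, and its Smith normal form has invariant factors (1,1,1,1,1,1,1,1).

The boundary map ∂_2: C_2 → C_1 sends each 2-simplex [p,q,r] to [q,r] − [p,r] + [p,q]. For instance
  ∂bcg = cg − bg + bc,
  ∂bcd = cd − bd + bc.
The 27×18 boundary matrix has rank 18 and Smith normal form diag(1,1,1,1,1,1,1,1,1,1,1,1,1,1,1,1,1,2).

Computing H_k = (kernel of ∂_k) / (image of ∂_{k+1}):

  H_0: rank C_0 − rank ∂_1 = 9 − 8 = 1, and the invariant factors of ∂_1 are all 1, so H_0 ≅ Z.
  H_1: rank ker ∂_1 − rank ∂_2 = (27 − 8) − 18 = 1, and ∂_2 has invariant factor 2 > 1, so H_1 ≅ Z ⊕ Z/2.
  H_2: rank ker ∂_2 − rank ∂_3 = (18 − 18) − 0 = 0, and there is no ∂_3, so H_2 ≅ 0.

H_0 = Z,  H_1 = Z ⊕ Z/2,  H_2 = 0.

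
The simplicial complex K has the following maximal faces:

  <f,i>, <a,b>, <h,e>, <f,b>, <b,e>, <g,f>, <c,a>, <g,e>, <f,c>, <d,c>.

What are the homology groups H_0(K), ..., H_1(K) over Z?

H_0 ≅ Z,  H_1 ≅ Z^2.

Order the vertices as a < b < c < d < e < f < g < h < i. Listing each simplex with vertices in this order, K has dimension 1 with simplices:

  0-simplices (9): a, b, c, d, e, f, g, h, i
  1-simplices (10): ab, ac, be, bf, cd, cf, eg, eh, fg, fi

Hence C_0 ≅ Z^9, C_1 ≅ Z^10.

Boundary ∂_1: C_1 → C_0 sends each edge [p,q] (with p < q) to q − p. For instance
  ∂fi = i − f.
The resulting 9×10 matrix has rank 8, and its Smith normal form has invariant factors (1,1,1,1,1,1,1,1).

Now H_k = ker ∂_k / im ∂_{k+1}, so:

  H_0: rank C_0 − rank ∂_1 = 9 − 8 = 1, and the invariant factors of ∂_1 are all 1, so H_0 ≅ Z.
  H_1: rank ker ∂_1 − rank ∂_2 = (10 − 8) − 0 = 2, and there is no ∂_2, so H_1 ≅ Z^2.

As a check, the Euler characteristic is 9 − 10 = -1, which agrees with 1 − 2 = -1.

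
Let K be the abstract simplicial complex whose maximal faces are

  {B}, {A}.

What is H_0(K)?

H_0 = Z^2.

Take the total order A < B on the vertex set. Then K (dimension 0) consists of the simplices:

  0-simplices (2): A, B

so the chain groups are C_0 ≅ Z^2.

Reading off H_k = ker ∂_k / im ∂_{k+1}:

  H_0: rank C_0 − rank ∂_1 = 2 − 0 = 2, and there is no ∂_1, so H_0 = Z^2.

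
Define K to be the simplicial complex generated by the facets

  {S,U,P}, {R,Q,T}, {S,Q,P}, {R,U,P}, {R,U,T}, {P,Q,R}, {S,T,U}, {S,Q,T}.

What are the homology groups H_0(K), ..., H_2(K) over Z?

K has 6 vertices, 12 edges, 8 triangles.
rank ∂_0 = 0, rank ∂_1 = 5 ⇒ b_0 = 6 − 0 − 5 = 1; all invariant factors of ∂_1 are 1 so no torsion. So H_0 ≅ Z.
rank ∂_1 = 5, rank ∂_2 = 7 ⇒ b_1 = 12 − 5 − 7 = 0; all invariant factors of ∂_2 are 1 so no torsion. So H_1 ≅ 0.
rank ∂_2 = 7, rank ∂_3 = 0 ⇒ b_2 = 8 − 7 − 0 = 1. So H_2 ≅ Z.

H_0 = Z,  H_1 = 0,  H_2 = Z.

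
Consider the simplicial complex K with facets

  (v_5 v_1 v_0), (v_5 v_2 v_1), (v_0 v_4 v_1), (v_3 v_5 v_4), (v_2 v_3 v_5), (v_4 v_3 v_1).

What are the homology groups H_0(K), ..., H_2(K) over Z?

Fix the vertex order v_0 < v_1 < v_2 < v_3 < v_4 < v_5 and write every simplex with vertices in increasing order. Then dim K = 2 and the simplices of K are:

  0-simplices (6): [v_0], [v_1], [v_2], [v_3], [v_4], [v_5]
  1-simplices (12): [v_0,v_1], [v_0,v_4], [v_0,v_5], [v_1,v_2], [v_1,v_3], [v_1,v_4], [v_1,v_5], [v_2,v_3], [v_2,v_5], [v_3,v_4], [v_3,v_5], [v_4,v_5]
  2-simplices (6): [v_0,v_1,v_4], [v_0,v_1,v_5], [v_1,v_2,v_5], [v_1,v_3,v_4], [v_2,v_3,v_5], [v_3,v_4,v_5]

Hence C_0 ≅ Z^6, C_1 ≅ Z^12, C_2 ≅ Z^6.

Boundary ∂_1: C_1 → C_0 is given by ∂[p,q] = [q] − [p]. For instance
  ∂[v_0,v_1] = [v_1] − [v_0].
The resulting 6×12 matrix has rank 5, and its Smith normal form has invariant factors (1,1,1,1,1).

∂_2: C_2 → C_1 acts by ∂[p,q,r] = [q,r] − [p,r] + [p,q]. For instance
  ∂[v_1,v_3,v_4] = [v_3,v_4] − [v_1,v_4] + [v_1,v_3],
  ∂[v_0,v_1,v_4] = [v_1,v_4] − [v_0,v_4] + [v_0,v_1].
As a 12×6 matrix over Z this has rank 6, with invariant factors (1,1,1,1,1,1).

Now H_k = ker ∂_k / im ∂_{k+1}, so:

  H_0: rank C_0 − rank ∂_1 = 6 − 5 = 1, and the invariant factors of ∂_1 are all 1, so H_0 ≅ Z.
  H_1: rank ker ∂_1 − rank ∂_2 = (12 − 5) − 6 = 1, and the invariant factors of ∂_2 are all 1, so H_1 ≅ Z.
  H_2: rank ker ∂_2 − rank ∂_3 = (6 − 6) − 0 = 0, and there is no ∂_3, so H_2 ≅ 0.

As a check, the Euler characteristic is 6 − 12 + 6 = 0, which agrees with 1 − 1 + 0 = 0.
(K is a triangulation of the cylinder S^1 x I.)

H_0 = Z,  H_1 = Z,  H_2 = 0.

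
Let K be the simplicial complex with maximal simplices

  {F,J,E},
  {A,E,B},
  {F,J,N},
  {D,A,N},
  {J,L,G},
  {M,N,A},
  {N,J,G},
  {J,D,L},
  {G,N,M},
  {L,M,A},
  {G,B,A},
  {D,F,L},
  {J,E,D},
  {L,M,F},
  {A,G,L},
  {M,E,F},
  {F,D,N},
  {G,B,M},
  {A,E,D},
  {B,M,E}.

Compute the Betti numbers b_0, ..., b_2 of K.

b_0 = 1, b_1 = 1, b_2 = 0.

K has 10 vertices, 30 edges, 20 triangles.
rank ∂_0 = 0, rank ∂_1 = 9 ⇒ b_0 = 10 − 0 − 9 = 1; all invariant factors of ∂_1 are 1 so no torsion. So H_0 ≅ Z.
rank ∂_1 = 9, rank ∂_2 = 20 ⇒ b_1 = 30 − 9 − 20 = 1; ∂_2 has invariant factor(s) [2] giving torsion. So H_1 ≅ Z ⊕ Z_2.
rank ∂_2 = 20, rank ∂_3 = 0 ⇒ b_2 = 20 − 20 − 0 = 0. So H_2 ≅ 0.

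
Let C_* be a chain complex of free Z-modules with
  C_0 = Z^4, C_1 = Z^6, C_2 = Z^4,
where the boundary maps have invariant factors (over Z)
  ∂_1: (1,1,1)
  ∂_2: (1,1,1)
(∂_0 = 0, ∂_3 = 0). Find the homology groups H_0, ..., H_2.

H_0 = Z,  H_1 = 0,  H_2 = Z.

H_0: b_0 = 4 − 0 − 3 = 1; torsion from ∂_1 factors > 1: none. So H_0 = Z.
H_1: b_1 = 6 − 3 − 3 = 0; torsion from ∂_2 factors > 1: none. So H_1 = 0.
H_2: b_2 = 4 − 3 − 0 = 1; torsion from ∂_3 factors > 1: none. So H_2 = Z.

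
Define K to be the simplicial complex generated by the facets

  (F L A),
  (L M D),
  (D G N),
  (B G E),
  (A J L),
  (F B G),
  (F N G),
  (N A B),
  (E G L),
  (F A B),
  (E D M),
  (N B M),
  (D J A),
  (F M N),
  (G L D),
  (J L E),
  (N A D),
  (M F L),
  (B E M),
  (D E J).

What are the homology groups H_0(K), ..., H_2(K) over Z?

Fix the vertex order A < B < D < E < F < G < J < L < M < N and write every simplex with vertices in increasing order. Then dim K = 2 and the simplices of K are:

  0-simplices (10): A, B, D, E, F, G, J, L, M, N
  1-simplices (30): AB, AD, AF, AJ, AL, AN, BE, BF, BG, BM, BN, DE, DG, DJ, DL, DM, DN, EG, EJ, EL, EM, FG, FL, FM, FN, GL, GN, JL, LM, MN
  2-simplices (20): ABF, ABN, ADJ, ADN, AFL, AJL, BEG, BEM, BFG, BMN, DEJ, DEM, DGL, DGN, DLM, EGL, EJL, FGN, FLM, FMN

Hence C_0 ≅ Z^10, C_1 ≅ Z^30, C_2 ≅ Z^20.

∂_1: C_1 → C_0 sends each edge [p,q] (with p < q) to q − p. For instance
  ∂FM = M − F.
The resulting 10×30 matrix has rank 9, and its Smith normal form has invariant factors (1,1,1,1,1,1,1,1,1).

∂_2: C_2 → C_1 sends each 2-simplex [p,q,r] to [q,r] − [p,r] + [p,q]. For instance
  ∂BEG = EG − BG + BE,
  ∂ADJ = DJ − AJ + AD.
As a 30×20 matrix over Z this has rank 20, with invariant factors (1,1,1,1,1,1,1,1,1,1,1,1,1,1,1,1,1,1,1,2).

From H_k ≅ ker(∂_k) / im(∂_{k+1}) we obtain:

  H_0: rank C_0 − rank ∂_1 = 10 − 9 = 1, and the invariant factors of ∂_1 are all 1, so H_0 ≅ Z.
  H_1: rank ker ∂_1 − rank ∂_2 = (30 − 9) − 20 = 1, and ∂_2 has invariant factor 2 > 1, so H_1 ≅ Z × Z/2.
  H_2: rank ker ∂_2 − rank ∂_3 = (20 − 20) − 0 = 0, and there is no ∂_3, so H_2 ≅ 0.

(K is a triangulation of the Klein bottle.)

H_0 = Z,  H_1 = Z × Z/2,  H_2 = 0.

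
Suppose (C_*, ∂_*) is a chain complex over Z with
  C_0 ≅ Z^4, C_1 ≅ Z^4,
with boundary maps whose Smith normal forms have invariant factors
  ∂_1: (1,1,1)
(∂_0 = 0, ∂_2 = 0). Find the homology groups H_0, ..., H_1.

H_0 = Z,  H_1 = Z.

H_0: b_0 = 4 − 0 − 3 = 1; torsion from ∂_1 factors > 1: none. So H_0 = Z.
H_1: b_1 = 4 − 3 − 0 = 1; torsion from ∂_2 factors > 1: none. So H_1 = Z.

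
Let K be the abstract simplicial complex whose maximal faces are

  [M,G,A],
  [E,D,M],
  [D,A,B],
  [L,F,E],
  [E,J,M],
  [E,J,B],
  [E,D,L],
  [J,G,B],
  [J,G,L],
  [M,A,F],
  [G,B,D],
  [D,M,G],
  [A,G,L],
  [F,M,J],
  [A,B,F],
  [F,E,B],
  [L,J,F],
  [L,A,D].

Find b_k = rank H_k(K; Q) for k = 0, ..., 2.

b_0 = 1, b_1 = 1, b_2 = 0.

We work with the vertex ordering A < B < D < E < F < G < J < L < M. The simplices of K, each written with vertices in increasing order, are:

  0-simplices (9): A, B, D, E, F, G, J, L, M
  1-simplices (27): AB, AD, AF, AG, AL, AM, BD, BE, BF, BG, BJ, DE, DG, DL, DM, EF, EJ, EL, EM, FJ, FL, FM, GJ, GL, GM, JL, JM
  2-simplices (18): ABD, ABF, ADL, AFM, AGL, AGM, BDG, BEF, BEJ, BGJ, DEL, DEM, DGM, EFL, EJM, FJL, FJM, GJL

so the chain groups are C_0 ≅ Z^9, C_1 ≅ Z^27, C_2 ≅ Z^18.

Boundary ∂_1: C_1 → C_0 maps an edge to its endpoints' difference, ∂[p,q] = q − p.
The 9×27 boundary matrix has rank 8 and Smith normal form diag(1,1,1,1,1,1,1,1).

Boundary ∂_2: C_2 → C_1 maps a triangle to the signed sum of its edges. For instance
  ∂AFM = FM − AM + AF,
  ∂BDG = DG − BG + BD.
The resulting 27×18 matrix has rank 18, and its Smith normal form has invariant factors (1,1,1,1,1,1,1,1,1,1,1,1,1,1,1,1,1,2).

Computing H_k = (kernel of ∂_k) / (image of ∂_{k+1}):

  H_0: rank C_0 − rank ∂_1 = 9 − 8 = 1, and the invariant factors of ∂_1 are all 1, so H_0 ≅ Z.
  H_1: rank ker ∂_1 − rank ∂_2 = (27 − 8) − 18 = 1, and ∂_2 has invariant factor 2 > 1, so H_1 ≅ Z ⊕ Z_2.
  H_2: rank ker ∂_2 − rank ∂_3 = (18 − 18) − 0 = 0, and there is no ∂_3, so H_2 ≅ 0.

As a check, the Euler characteristic is 9 − 27 + 18 = 0, which agrees with 1 − 1 + 0 = 0.
(K is a triangulation of the Klein bottle.)

Hence the Betti numbers are b_0 = 1, b_1 = 1, b_2 = 0.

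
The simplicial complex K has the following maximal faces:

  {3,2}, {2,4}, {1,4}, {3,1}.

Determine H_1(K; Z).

H_1 = Z.

We work with the vertex ordering 1 < 2 < 3 < 4. The simplices of K, each written with vertices in increasing order, are:

  0-simplices (4): [1], [2], [3], [4]
  1-simplices (4): [1,3], [1,4], [2,3], [2,4]

so the chain groups are C_0 ≅ Z^4, C_1 ≅ Z^4.

Boundary ∂_1: C_1 → C_0 sends each edge [p,q] (with p < q) to q − p. For instance
  ∂[1,3] = [3] − [1].
The resulting 4×4 matrix has rank 3, and its Smith normal form has invariant factors (1,1,1).

Computing H_k = (kernel of ∂_k) / (image of ∂_{k+1}):

  H_1: rank ker ∂_1 − rank ∂_2 = (4 − 3) − 0 = 1, and there is no ∂_2, so H_1 ≅ Z.

(K is a triangulation of the circle S^1.)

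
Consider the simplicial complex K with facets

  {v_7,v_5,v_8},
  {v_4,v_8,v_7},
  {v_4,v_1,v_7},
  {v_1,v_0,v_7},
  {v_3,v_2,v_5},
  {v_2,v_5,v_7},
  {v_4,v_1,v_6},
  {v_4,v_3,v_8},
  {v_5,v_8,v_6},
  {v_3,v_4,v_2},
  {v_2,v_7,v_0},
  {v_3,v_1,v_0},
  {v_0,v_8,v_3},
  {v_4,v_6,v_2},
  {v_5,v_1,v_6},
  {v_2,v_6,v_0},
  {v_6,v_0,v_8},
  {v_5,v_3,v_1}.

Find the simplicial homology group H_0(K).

H_0 = Z.

Order the vertices as v_0 < v_1 < v_2 < v_3 < v_4 < v_5 < v_6 < v_7 < v_8. Listing each simplex with vertices in this order, K has dimension 2 with simplices:

  0-simplices (9): [v_0], [v_1], [v_2], [v_3], [v_4], [v_5], [v_6], [v_7], [v_8]
  1-simplices (27): (27 of them)
  2-simplices (18): (18 of them)

giving chain groups C_0 ≅ Z^9, C_1 ≅ Z^27, C_2 ≅ Z^18.

Boundary ∂_1: C_1 → C_0 maps an edge to its endpoints' difference, ∂[p,q] = q − p. For instance
  ∂[v_2,v_6] = [v_6] − [v_2].
The resulting 9×27 matrix has rank 8, and its Smith normal form has invariant factors (1,1,1,1,1,1,1,1).

∂_2: C_2 → C_1 sends each 2-simplex [p,q,r] to [q,r] − [p,r] + [p,q]. For instance
  ∂[v_0,v_1,v_7] = [v_1,v_7] − [v_0,v_7] + [v_0,v_1],
  ∂[v_0,v_2,v_6] = [v_2,v_6] − [v_0,v_6] + [v_0,v_2].
This gives a 27×18 integer matrix of rank 17; reducing to Smith normal form yields diagonal entries (1,1,1,1,1,1,1,1,1,1,1,1,1,1,1,1,1).

From H_k ≅ ker(∂_k) / im(∂_{k+1}) we obtain:

  H_0: rank C_0 − rank ∂_1 = 9 − 8 = 1, and the invariant factors of ∂_1 are all 1, so H_0 = Z.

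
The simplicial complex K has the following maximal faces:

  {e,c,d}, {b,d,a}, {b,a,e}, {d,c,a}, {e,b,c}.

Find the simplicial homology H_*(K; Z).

H_0 ≅ Z,  H_1 ≅ Z,  H_2 = 0.

We work with the vertex ordering a < b < c < d < e. The simplices of K, each written with vertices in increasing order, are:

  0-simplices (5): a, b, c, d, e
  1-simplices (10): ab, ac, ad, ae, bc, bd, be, cd, ce, de
  2-simplices (5): abd, abe, acd, bce, cde

giving chain groups C_0 ≅ Z^5, C_1 ≅ Z^10, C_2 ≅ Z^5.

Boundary ∂_1: C_1 → C_0 sends each edge [p,q] (with p < q) to q − p.
This gives a 5×10 integer matrix of rank 4; reducing to Smith normal form yields diagonal entries (1,1,1,1).

Boundary ∂_2: C_2 → C_1 sends each 2-simplex [p,q,r] to [q,r] − [p,r] + [p,q]. For instance
  ∂abe = be − ae + ab,
  ∂abd = bd − ad + ab.
As a 10×5 matrix over Z this has rank 5, with invariant factors (1,1,1,1,1).

Computing H_k = (kernel of ∂_k) / (image of ∂_{k+1}):

  H_0: rank C_0 − rank ∂_1 = 5 − 4 = 1, and the invariant factors of ∂_1 are all 1, so H_0 ≅ Z.
  H_1: rank ker ∂_1 − rank ∂_2 = (10 − 4) − 5 = 1, and the invariant factors of ∂_2 are all 1, so H_1 ≅ Z.
  H_2: rank ker ∂_2 − rank ∂_3 = (5 − 5) − 0 = 0, and there is no ∂_3, so H_2 ≅ 0.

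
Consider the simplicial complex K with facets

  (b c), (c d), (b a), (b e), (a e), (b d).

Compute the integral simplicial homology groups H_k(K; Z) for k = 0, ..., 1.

H_0 ≅ Z,  H_1 ≅ Z^2.

Order the vertices as a < b < c < d < e. Listing each simplex with vertices in this order, K has dimension 1 with simplices:

  0-simplices (5): a, b, c, d, e
  1-simplices (6): ab, ae, bc, bd, be, cd

so the chain groups are C_0 ≅ Z^5, C_1 ≅ Z^6.

The boundary map ∂_1: C_1 → C_0 sends each edge [p,q] (with p < q) to q − p.
The 5×6 boundary matrix has rank 4 and Smith normal form diag(1,1,1,1).

Computing H_k = (kernel of ∂_k) / (image of ∂_{k+1}):

  H_0: rank C_0 − rank ∂_1 = 5 − 4 = 1, and the invariant factors of ∂_1 are all 1, so H_0 ≅ Z.
  H_1: rank ker ∂_1 − rank ∂_2 = (6 − 4) − 0 = 2, and there is no ∂_2, so H_1 ≅ Z^2.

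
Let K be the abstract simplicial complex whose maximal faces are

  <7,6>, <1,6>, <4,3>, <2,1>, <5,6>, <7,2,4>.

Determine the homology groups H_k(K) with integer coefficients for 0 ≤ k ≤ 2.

H_0 ≅ Z,  H_1 ≅ Z,  H_2 = 0.

Fix the vertex order 1 < 2 < 3 < 4 < 5 < 6 < 7 and write every simplex with vertices in increasing order. Then dim K = 2 and the simplices of K are:

  0-simplices (7): [1], [2], [3], [4], [5], [6], [7]
  1-simplices (8): [1,2], [1,6], [2,4], [2,7], [3,4], [4,7], [5,6], [6,7]
  2-simplices (1): [2,4,7]

so the chain groups are C_0 ≅ Z^7, C_1 ≅ Z^8, C_2 ≅ Z^1.

The boundary map ∂_1: C_1 → C_0 maps an edge to its endpoints' difference, ∂[p,q] = q − p.
The 7×8 boundary matrix has rank 6 and Smith normal form diag(1,1,1,1,1,1).

Boundary ∂_2: C_2 → C_1 sends each 2-simplex [p,q,r] to [q,r] − [p,r] + [p,q]. For instance
  ∂[2,4,7] = [4,7] − [2,7] + [2,4].
As a 8×1 matrix over Z this has rank 1, with invariant factors (1).

Now H_k = ker ∂_k / im ∂_{k+1}, so:

  H_0: rank C_0 − rank ∂_1 = 7 − 6 = 1, and the invariant factors of ∂_1 are all 1, so H_0 ≅ Z.
  H_1: rank ker ∂_1 − rank ∂_2 = (8 − 6) − 1 = 1, and the invariant factors of ∂_2 are all 1, so H_1 ≅ Z.
  H_2: rank ker ∂_2 − rank ∂_3 = (1 − 1) − 0 = 0, and there is no ∂_3, so H_2 ≅ 0.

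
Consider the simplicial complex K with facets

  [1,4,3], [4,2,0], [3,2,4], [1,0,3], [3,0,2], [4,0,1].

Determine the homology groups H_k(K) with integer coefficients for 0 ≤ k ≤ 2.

H_0 = Z,  H_1 = 0,  H_2 = Z.

K has 5 vertices, 9 edges, 6 triangles.
rank ∂_0 = 0, rank ∂_1 = 4 ⇒ b_0 = 5 − 0 − 4 = 1; all invariant factors of ∂_1 are 1 so no torsion. So H_0 = Z.
rank ∂_1 = 4, rank ∂_2 = 5 ⇒ b_1 = 9 − 4 − 5 = 0; all invariant factors of ∂_2 are 1 so no torsion. So H_1 = 0.
rank ∂_2 = 5, rank ∂_3 = 0 ⇒ b_2 = 6 − 5 − 0 = 1. So H_2 = Z.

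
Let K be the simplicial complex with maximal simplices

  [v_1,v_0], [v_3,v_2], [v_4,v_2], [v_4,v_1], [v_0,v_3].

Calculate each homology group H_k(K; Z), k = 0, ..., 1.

We work with the vertex ordering v_0 < v_1 < v_2 < v_3 < v_4. The simplices of K, each written with vertices in increasing order, are:

  0-simplices (5): [v_0], [v_1], [v_2], [v_3], [v_4]
  1-simplices (5): [v_0,v_1], [v_0,v_3], [v_1,v_4], [v_2,v_3], [v_2,v_4]

giving chain groups C_0 ≅ Z^5, C_1 ≅ Z^5.

The boundary map ∂_1: C_1 → C_0 is given by ∂[p,q] = [q] − [p].
This gives a 5×5 integer matrix of rank 4; reducing to Smith normal form yields diagonal entries (1,1,1,1).

Computing H_k = (kernel of ∂_k) / (image of ∂_{k+1}):

  H_0: rank C_0 − rank ∂_1 = 5 − 4 = 1, and the invariant factors of ∂_1 are all 1, so H_0 = Z.
  H_1: rank ker ∂_1 − rank ∂_2 = (5 − 4) − 0 = 1, and there is no ∂_2, so H_1 = Z.

As a check, the Euler characteristic is 5 − 5 = 0, which agrees with 1 − 1 = 0.
(K is a triangulation of the circle S^1.)

H_0 = Z,  H_1 = Z.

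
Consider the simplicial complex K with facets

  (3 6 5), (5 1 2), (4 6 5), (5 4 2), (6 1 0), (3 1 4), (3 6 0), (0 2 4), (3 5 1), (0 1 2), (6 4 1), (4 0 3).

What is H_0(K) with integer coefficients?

H_0 = Z.

Take the total order 0 < 1 < 2 < 3 < 4 < 5 < 6 on the vertex set. Then K (dimension 2) consists of the simplices:

  0-simplices (7): [0], [1], [2], [3], [4], [5], [6]
  1-simplices (18): [0,1], [0,2], [0,3], [0,4], [0,6], [1,2], [1,3], [1,4], [1,5], [1,6], [2,4], [2,5], [3,4], [3,5], [3,6], [4,5], [4,6], [5,6]
  2-simplices (12): [0,1,2], [0,1,6], [0,2,4], [0,3,4], [0,3,6], [1,2,5], [1,3,4], [1,3,5], [1,4,6], [2,4,5], [3,5,6], [4,5,6]

so the chain groups are C_0 ≅ Z^7, C_1 ≅ Z^18, C_2 ≅ Z^12.

The boundary map ∂_1: C_1 → C_0 sends each edge [p,q] (with p < q) to q − p. For instance
  ∂[0,3] = [3] − [0].
The 7×18 boundary matrix has rank 6 and Smith normal form diag(1,1,1,1,1,1).

Boundary ∂_2: C_2 → C_1 acts by ∂[p,q,r] = [q,r] − [p,r] + [p,q]. For instance
  ∂[0,2,4] = [2,4] − [0,4] + [0,2],
  ∂[0,1,2] = [1,2] − [0,2] + [0,1].
As a 18×12 matrix over Z this has rank 12, with invariant factors (1,1,1,1,1,1,1,1,1,1,1,2).

Reading off H_k = ker ∂_k / im ∂_{k+1}:

  H_0: rank C_0 − rank ∂_1 = 7 − 6 = 1, and the invariant factors of ∂_1 are all 1, so H_0 = Z.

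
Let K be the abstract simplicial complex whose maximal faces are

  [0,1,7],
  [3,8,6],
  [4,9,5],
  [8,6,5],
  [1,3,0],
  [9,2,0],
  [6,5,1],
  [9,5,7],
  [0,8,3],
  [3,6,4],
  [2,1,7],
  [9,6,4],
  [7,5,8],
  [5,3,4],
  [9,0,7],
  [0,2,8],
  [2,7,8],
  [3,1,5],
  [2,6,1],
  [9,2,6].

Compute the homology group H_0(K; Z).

H_0 ≅ Z.

K has 10 vertices, 30 edges, 20 triangles.
rank ∂_0 = 0, rank ∂_1 = 9 ⇒ b_0 = 10 − 0 − 9 = 1; all invariant factors of ∂_1 are 1 so no torsion. So H_0 = Z.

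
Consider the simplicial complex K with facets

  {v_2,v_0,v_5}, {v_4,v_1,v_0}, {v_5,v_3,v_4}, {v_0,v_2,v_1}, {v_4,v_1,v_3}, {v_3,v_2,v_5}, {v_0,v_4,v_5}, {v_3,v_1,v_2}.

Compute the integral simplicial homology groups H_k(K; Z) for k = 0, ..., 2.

We work with the vertex ordering v_0 < v_1 < v_2 < v_3 < v_4 < v_5. The simplices of K, each written with vertices in increasing order, are:

  0-simplices (6): [v_0], [v_1], [v_2], [v_3], [v_4], [v_5]
  1-simplices (12): [v_0,v_1], [v_0,v_2], [v_0,v_4], [v_0,v_5], [v_1,v_2], [v_1,v_3], [v_1,v_4], [v_2,v_3], [v_2,v_5], [v_3,v_4], [v_3,v_5], [v_4,v_5]
  2-simplices (8): [v_0,v_1,v_2], [v_0,v_1,v_4], [v_0,v_2,v_5], [v_0,v_4,v_5], [v_1,v_2,v_3], [v_1,v_3,v_4], [v_2,v_3,v_5], [v_3,v_4,v_5]

giving chain groups C_0 ≅ Z^6, C_1 ≅ Z^12, C_2 ≅ Z^8.

Boundary ∂_1: C_1 → C_0 maps an edge to its endpoints' difference, ∂[p,q] = q − p.
As a 6×12 matrix over Z this has rank 5, with invariant factors (1,1,1,1,1).

Boundary ∂_2: C_2 → C_1 acts by ∂[p,q,r] = [q,r] − [p,r] + [p,q]. For instance
  ∂[v_0,v_4,v_5] = [v_4,v_5] − [v_0,v_5] + [v_0,v_4],
  ∂[v_0,v_1,v_4] = [v_1,v_4] − [v_0,v_4] + [v_0,v_1].
The resulting 12×8 matrix has rank 7, and its Smith normal form has invariant factors (1,1,1,1,1,1,1).

Reading off H_k = ker ∂_k / im ∂_{k+1}:

  H_0: rank C_0 − rank ∂_1 = 6 − 5 = 1, and the invariant factors of ∂_1 are all 1, so H_0 ≅ Z.
  H_1: rank ker ∂_1 − rank ∂_2 = (12 − 5) − 7 = 0, and the invariant factors of ∂_2 are all 1, so H_1 ≅ 0.
  H_2: rank ker ∂_2 − rank ∂_3 = (8 − 7) − 0 = 1, and there is no ∂_3, so H_2 ≅ Z.

As a check, the Euler characteristic is 6 − 12 + 8 = 2, which agrees with 1 − 0 + 1 = 2.

H_0 ≅ Z,  H_1 = 0,  H_2 ≅ Z.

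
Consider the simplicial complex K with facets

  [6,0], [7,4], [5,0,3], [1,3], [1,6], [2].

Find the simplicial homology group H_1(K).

K has 8 vertices, 7 edges, 1 triangle.
rank ∂_1 = 5, rank ∂_2 = 1 ⇒ b_1 = 7 − 5 − 1 = 1; all invariant factors of ∂_2 are 1 so no torsion. So H_1 ≅ Z.

H_1 ≅ Z.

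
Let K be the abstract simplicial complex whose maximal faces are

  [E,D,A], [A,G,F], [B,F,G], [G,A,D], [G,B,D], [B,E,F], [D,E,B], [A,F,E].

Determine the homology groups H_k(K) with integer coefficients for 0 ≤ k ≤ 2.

Fix the vertex order A < B < D < E < F < G and write every simplex with vertices in increasing order. Then dim K = 2 and the simplices of K are:

  0-simplices (6): A, B, D, E, F, G
  1-simplices (12): AD, AE, AF, AG, BD, BE, BF, BG, DE, DG, EF, FG
  2-simplices (8): ADE, ADG, AEF, AFG, BDE, BDG, BEF, BFG

so the chain groups are C_0 ≅ Z^6, C_1 ≅ Z^12, C_2 ≅ Z^8.

The boundary map ∂_1: C_1 → C_0 sends each edge [p,q] (with p < q) to q − p. For instance
  ∂BG = G − B.
This gives a 6×12 integer matrix of rank 5; reducing to Smith normal form yields diagonal entries (1,1,1,1,1).

The boundary map ∂_2: C_2 → C_1 sends each 2-simplex [p,q,r] to [q,r] − [p,r] + [p,q]. For instance
  ∂BDG = DG − BG + BD,
  ∂AEF = EF − AF + AE.
The 12×8 boundary matrix has rank 7 and Smith normal form diag(1,1,1,1,1,1,1).

Now H_k = ker ∂_k / im ∂_{k+1}, so:

  H_0: rank C_0 − rank ∂_1 = 6 − 5 = 1, and the invariant factors of ∂_1 are all 1, so H_0 = Z.
  H_1: rank ker ∂_1 − rank ∂_2 = (12 − 5) − 7 = 0, and the invariant factors of ∂_2 are all 1, so H_1 = 0.
  H_2: rank ker ∂_2 − rank ∂_3 = (8 − 7) − 0 = 1, and there is no ∂_3, so H_2 = Z.

As a check, the Euler characteristic is 6 − 12 + 8 = 2, which agrees with 1 − 0 + 1 = 2.

H_0 = Z,  H_1 = 0,  H_2 = Z.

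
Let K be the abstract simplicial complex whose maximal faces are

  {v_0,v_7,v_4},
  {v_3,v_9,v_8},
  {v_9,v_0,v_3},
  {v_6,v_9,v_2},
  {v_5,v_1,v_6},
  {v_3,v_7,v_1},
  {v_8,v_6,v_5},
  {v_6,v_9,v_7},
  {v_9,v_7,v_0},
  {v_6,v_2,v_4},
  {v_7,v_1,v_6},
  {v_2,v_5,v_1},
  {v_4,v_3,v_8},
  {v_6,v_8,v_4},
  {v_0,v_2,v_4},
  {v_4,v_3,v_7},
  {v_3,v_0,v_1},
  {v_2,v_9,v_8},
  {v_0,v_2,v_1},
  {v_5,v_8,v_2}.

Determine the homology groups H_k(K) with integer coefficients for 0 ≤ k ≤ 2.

H_0 ≅ Z,  H_1 ≅ Z ⊕ Z/2,  H_2 = 0.

Fix the vertex order v_0 < v_1 < v_2 < v_3 < v_4 < v_5 < v_6 < v_7 < v_8 < v_9 and write every simplex with vertices in increasing order. Then dim K = 2 and the simplices of K are:

  0-simplices (10): [v_0], [v_1], [v_2], [v_3], [v_4], [v_5], [v_6], [v_7], [v_8], [v_9]
  1-simplices (30): (30 of them)
  2-simplices (20): (20 of them)

Hence C_0 ≅ Z^10, C_1 ≅ Z^30, C_2 ≅ Z^20.

∂_1: C_1 → C_0 sends each edge [p,q] (with p < q) to q − p.
The 10×30 boundary matrix has rank 9 and Smith normal form diag(1,1,1,1,1,1,1,1,1).

The boundary map ∂_2: C_2 → C_1 sends each 2-simplex [p,q,r] to [q,r] − [p,r] + [p,q]. For instance
  ∂[v_2,v_4,v_6] = [v_4,v_6] − [v_2,v_6] + [v_2,v_4],
  ∂[v_1,v_3,v_7] = [v_3,v_7] − [v_1,v_7] + [v_1,v_3].
The 30×20 boundary matrix has rank 20 and Smith normal form diag(1,1,1,1,1,1,1,1,1,1,1,1,1,1,1,1,1,1,1,2).

Now H_k = ker ∂_k / im ∂_{k+1}, so:

  H_0: rank C_0 − rank ∂_1 = 10 − 9 = 1, and the invariant factors of ∂_1 are all 1, so H_0 = Z.
  H_1: rank ker ∂_1 − rank ∂_2 = (30 − 9) − 20 = 1, and ∂_2 has invariant factor 2 > 1, so H_1 = Z ⊕ Z/2.
  H_2: rank ker ∂_2 − rank ∂_3 = (20 − 20) − 0 = 0, and there is no ∂_3, so H_2 = 0.

As a check, the Euler characteristic is 10 − 30 + 20 = 0, which agrees with 1 − 1 + 0 = 0.
(K is a triangulation of the Klein bottle.)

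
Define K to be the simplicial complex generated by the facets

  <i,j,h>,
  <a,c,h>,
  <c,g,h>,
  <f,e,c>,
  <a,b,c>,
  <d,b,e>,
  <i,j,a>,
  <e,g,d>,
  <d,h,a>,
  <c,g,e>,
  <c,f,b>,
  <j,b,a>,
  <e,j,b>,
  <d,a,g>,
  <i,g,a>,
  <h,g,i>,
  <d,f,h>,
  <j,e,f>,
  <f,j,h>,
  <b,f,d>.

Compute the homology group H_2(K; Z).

H_2 = 0.

Fix the vertex order a < b < c < d < e < f < g < h < i < j and write every simplex with vertices in increasing order. Then dim K = 2 and the simplices of K are:

  0-simplices (10): a, b, c, d, e, f, g, h, i, j
  1-simplices (30): ab, ac, ad, ag, ah, ai, aj, bc, bd, be, bf, bj, ce, cf, cg, ch, de, df, dg, dh, ef, eg, ej, fh, fj, gh, gi, hi, hj, ij
  2-simplices (20): abc, abj, ach, adg, adh, agi, aij, bcf, bde, bdf, bej, cef, ceg, cgh, deg, dfh, efj, fhj, ghi, hij

so the chain groups are C_0 ≅ Z^10, C_1 ≅ Z^30, C_2 ≅ Z^20.

The boundary map ∂_1: C_1 → C_0 maps an edge to its endpoints' difference, ∂[p,q] = q − p. For instance
  ∂fj = j − f.
As a 10×30 matrix over Z this has rank 9, with invariant factors (1,1,1,1,1,1,1,1,1).

∂_2: C_2 → C_1 acts by ∂[p,q,r] = [q,r] − [p,r] + [p,q]. For instance
  ∂abj = bj − aj + ab,
  ∂adg = dg − ag + ad.
The resulting 30×20 matrix has rank 20, and its Smith normal form has invariant factors (1,1,1,1,1,1,1,1,1,1,1,1,1,1,1,1,1,1,1,2).

Computing H_k = (kernel of ∂_k) / (image of ∂_{k+1}):

  H_2: rank ker ∂_2 − rank ∂_3 = (20 − 20) − 0 = 0, and there is no ∂_3, so H_2 = 0.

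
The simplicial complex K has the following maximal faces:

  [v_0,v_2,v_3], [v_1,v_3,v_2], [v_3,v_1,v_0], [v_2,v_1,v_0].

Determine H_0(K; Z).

H_0 = Z.

We work with the vertex ordering v_0 < v_1 < v_2 < v_3. The simplices of K, each written with vertices in increasing order, are:

  0-simplices (4): [v_0], [v_1], [v_2], [v_3]
  1-simplices (6): [v_0,v_1], [v_0,v_2], [v_0,v_3], [v_1,v_2], [v_1,v_3], [v_2,v_3]
  2-simplices (4): [v_0,v_1,v_2], [v_0,v_1,v_3], [v_0,v_2,v_3], [v_1,v_2,v_3]

so the chain groups are C_0 ≅ Z^4, C_1 ≅ Z^6, C_2 ≅ Z^4.

∂_1: C_1 → C_0 maps an edge to its endpoints' difference, ∂[p,q] = q − p. For instance
  ∂[v_1,v_3] = [v_3] − [v_1].
As a 4×6 matrix over Z this has rank 3, with invariant factors (1,1,1).

The boundary map ∂_2: C_2 → C_1 sends each 2-simplex [p,q,r] to [q,r] − [p,r] + [p,q]. For instance
  ∂[v_0,v_1,v_3] = [v_1,v_3] − [v_0,v_3] + [v_0,v_1],
  ∂[v_0,v_2,v_3] = [v_2,v_3] − [v_0,v_3] + [v_0,v_2].
The resulting 6×4 matrix has rank 3, and its Smith normal form has invariant factors (1,1,1).

Now H_k = ker ∂_k / im ∂_{k+1}, so:

  H_0: rank C_0 − rank ∂_1 = 4 − 3 = 1, and the invariant factors of ∂_1 are all 1, so H_0 = Z.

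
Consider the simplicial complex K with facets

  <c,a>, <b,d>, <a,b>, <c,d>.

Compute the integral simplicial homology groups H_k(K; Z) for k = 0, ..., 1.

H_0 ≅ Z,  H_1 ≅ Z.

Fix the vertex order a < b < c < d and write every simplex with vertices in increasing order. Then dim K = 1 and the simplices of K are:

  0-simplices (4): a, b, c, d
  1-simplices (4): ab, ac, bd, cd

giving chain groups C_0 ≅ Z^4, C_1 ≅ Z^4.

∂_1: C_1 → C_0 is given by ∂[p,q] = [q] − [p].
The resulting 4×4 matrix has rank 3, and its Smith normal form has invariant factors (1,1,1).

Reading off H_k = ker ∂_k / im ∂_{k+1}:

  H_0: rank C_0 − rank ∂_1 = 4 − 3 = 1, and the invariant factors of ∂_1 are all 1, so H_0 = Z.
  H_1: rank ker ∂_1 − rank ∂_2 = (4 − 3) − 0 = 1, and there is no ∂_2, so H_1 = Z.

As a check, the Euler characteristic is 4 − 4 = 0, which agrees with 1 − 1 = 0.
(K is a triangulation of the circle S^1.)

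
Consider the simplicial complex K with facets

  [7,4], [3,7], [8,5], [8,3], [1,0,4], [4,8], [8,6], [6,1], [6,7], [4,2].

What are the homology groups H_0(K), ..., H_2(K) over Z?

Fix the vertex order 0 < 1 < 2 < 3 < 4 < 5 < 6 < 7 < 8 and write every simplex with vertices in increasing order. Then dim K = 2 and the simplices of K are:

  0-simplices (9): [0], [1], [2], [3], [4], [5], [6], [7], [8]
  1-simplices (12): [0,1], [0,4], [1,4], [1,6], [2,4], [3,7], [3,8], [4,7], [4,8], [5,8], [6,7], [6,8]
  2-simplices (1): [0,1,4]

so the chain groups are C_0 ≅ Z^9, C_1 ≅ Z^12, C_2 ≅ Z^1.

The boundary map ∂_1: C_1 → C_0 maps an edge to its endpoints' difference, ∂[p,q] = q − p. For instance
  ∂[0,1] = [1] − [0].
The resulting 9×12 matrix has rank 8, and its Smith normal form has invariant factors (1,1,1,1,1,1,1,1).

Boundary ∂_2: C_2 → C_1 maps a triangle to the signed sum of its edges. For instance
  ∂[0,1,4] = [1,4] − [0,4] + [0,1].
As a 12×1 matrix over Z this has rank 1, with invariant factors (1).

Computing H_k = (kernel of ∂_k) / (image of ∂_{k+1}):

  H_0: rank C_0 − rank ∂_1 = 9 − 8 = 1, and the invariant factors of ∂_1 are all 1, so H_0 ≅ Z.
  H_1: rank ker ∂_1 − rank ∂_2 = (12 − 8) − 1 = 3, and the invariant factors of ∂_2 are all 1, so H_1 ≅ Z^3.
  H_2: rank ker ∂_2 − rank ∂_3 = (1 − 1) − 0 = 0, and there is no ∂_3, so H_2 ≅ 0.

H_0 = Z,  H_1 = Z^3,  H_2 = 0.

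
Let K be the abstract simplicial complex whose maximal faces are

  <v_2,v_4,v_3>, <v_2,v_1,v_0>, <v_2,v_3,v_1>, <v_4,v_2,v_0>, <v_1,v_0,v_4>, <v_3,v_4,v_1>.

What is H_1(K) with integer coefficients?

H_1 ≅ 0.

K has 5 vertices, 9 edges, 6 triangles.
rank ∂_1 = 4, rank ∂_2 = 5 ⇒ b_1 = 9 − 4 − 5 = 0; all invariant factors of ∂_2 are 1 so no torsion. So H_1 ≅ 0.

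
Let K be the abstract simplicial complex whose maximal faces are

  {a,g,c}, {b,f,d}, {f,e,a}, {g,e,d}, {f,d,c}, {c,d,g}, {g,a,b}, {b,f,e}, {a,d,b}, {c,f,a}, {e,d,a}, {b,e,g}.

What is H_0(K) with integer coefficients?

We work with the vertex ordering a < b < c < d < e < f < g. The simplices of K, each written with vertices in increasing order, are:

  0-simplices (7): a, b, c, d, e, f, g
  1-simplices (18): ab, ac, ad, ae, af, ag, bd, be, bf, bg, cd, cf, cg, de, df, dg, ef, eg
  2-simplices (12): abd, abg, acf, acg, ade, aef, bdf, bef, beg, cdf, cdg, deg

giving chain groups C_0 ≅ Z^7, C_1 ≅ Z^18, C_2 ≅ Z^12.

∂_1: C_1 → C_0 is given by ∂[p,q] = [q] − [p].
The 7×18 boundary matrix has rank 6 and Smith normal form diag(1,1,1,1,1,1).

∂_2: C_2 → C_1 acts by ∂[p,q,r] = [q,r] − [p,r] + [p,q]. For instance
  ∂aef = ef − af + ae,
  ∂beg = eg − bg + be.
The resulting 18×12 matrix has rank 12, and its Smith normal form has invariant factors (1,1,1,1,1,1,1,1,1,1,1,2).

From H_k ≅ ker(∂_k) / im(∂_{k+1}) we obtain:

  H_0: rank C_0 − rank ∂_1 = 7 − 6 = 1, and the invariant factors of ∂_1 are all 1, so H_0 ≅ Z.

(K is a triangulation of the real projective plane RP^2.)

H_0 ≅ Z.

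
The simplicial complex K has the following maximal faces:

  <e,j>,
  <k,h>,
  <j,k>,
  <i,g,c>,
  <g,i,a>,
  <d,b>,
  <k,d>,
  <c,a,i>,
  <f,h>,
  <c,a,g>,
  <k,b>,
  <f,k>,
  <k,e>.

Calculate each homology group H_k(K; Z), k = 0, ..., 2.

Order the vertices as a < b < c < d < e < f < g < h < i < j < k. Listing each simplex with vertices in this order, K has dimension 2 with simplices:

  0-simplices (11): a, b, c, d, e, f, g, h, i, j, k
  1-simplices (15): ac, ag, ai, bd, bk, cg, ci, dk, ej, ek, fh, fk, gi, hk, jk
  2-simplices (4): acg, aci, agi, cgi

giving chain groups C_0 ≅ Z^11, C_1 ≅ Z^15, C_2 ≅ Z^4.

∂_1: C_1 → C_0 is given by ∂[p,q] = [q] − [p]. For instance
  ∂fh = h − f.
As a 11×15 matrix over Z this has rank 9, with invariant factors (1,1,1,1,1,1,1,1,1).

Boundary ∂_2: C_2 → C_1 maps a triangle to the signed sum of its edges. For instance
  ∂agi = gi − ai + ag,
  ∂acg = cg − ag + ac.
As a 15×4 matrix over Z this has rank 3, with invariant factors (1,1,1).

From H_k ≅ ker(∂_k) / im(∂_{k+1}) we obtain:

  H_0: rank C_0 − rank ∂_1 = 11 − 9 = 2, and the invariant factors of ∂_1 are all 1, so H_0 ≅ Z^2.
  H_1: rank ker ∂_1 − rank ∂_2 = (15 − 9) − 3 = 3, and the invariant factors of ∂_2 are all 1, so H_1 ≅ Z^3.
  H_2: rank ker ∂_2 − rank ∂_3 = (4 − 3) − 0 = 1, and there is no ∂_3, so H_2 ≅ Z.

H_0 ≅ Z^2,  H_1 ≅ Z^3,  H_2 ≅ Z.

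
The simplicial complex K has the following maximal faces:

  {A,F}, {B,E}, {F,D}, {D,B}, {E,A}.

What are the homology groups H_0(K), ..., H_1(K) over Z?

H_0 ≅ Z,  H_1 ≅ Z.

Order the vertices as A < B < D < E < F. Listing each simplex with vertices in this order, K has dimension 1 with simplices:

  0-simplices (5): A, B, D, E, F
  1-simplices (5): AE, AF, BD, BE, DF

Hence C_0 ≅ Z^5, C_1 ≅ Z^5.

Boundary ∂_1: C_1 → C_0 maps an edge to its endpoints' difference, ∂[p,q] = q − p. For instance
  ∂AE = E − A.
As a 5×5 matrix over Z this has rank 4, with invariant factors (1,1,1,1).

From H_k ≅ ker(∂_k) / im(∂_{k+1}) we obtain:

  H_0: rank C_0 − rank ∂_1 = 5 − 4 = 1, and the invariant factors of ∂_1 are all 1, so H_0 ≅ Z.
  H_1: rank ker ∂_1 − rank ∂_2 = (5 − 4) − 0 = 1, and there is no ∂_2, so H_1 ≅ Z.

As a check, the Euler characteristic is 5 − 5 = 0, which agrees with 1 − 1 = 0.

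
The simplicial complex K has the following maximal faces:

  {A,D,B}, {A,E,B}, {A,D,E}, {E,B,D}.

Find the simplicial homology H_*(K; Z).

K has 4 vertices, 6 edges, 4 triangles.
rank ∂_0 = 0, rank ∂_1 = 3 ⇒ b_0 = 4 − 0 − 3 = 1; all invariant factors of ∂_1 are 1 so no torsion. So H_0 ≅ Z.
rank ∂_1 = 3, rank ∂_2 = 3 ⇒ b_1 = 6 − 3 − 3 = 0; all invariant factors of ∂_2 are 1 so no torsion. So H_1 ≅ 0.
rank ∂_2 = 3, rank ∂_3 = 0 ⇒ b_2 = 4 − 3 − 0 = 1. So H_2 ≅ Z.

H_0 = Z,  H_1 = 0,  H_2 = Z.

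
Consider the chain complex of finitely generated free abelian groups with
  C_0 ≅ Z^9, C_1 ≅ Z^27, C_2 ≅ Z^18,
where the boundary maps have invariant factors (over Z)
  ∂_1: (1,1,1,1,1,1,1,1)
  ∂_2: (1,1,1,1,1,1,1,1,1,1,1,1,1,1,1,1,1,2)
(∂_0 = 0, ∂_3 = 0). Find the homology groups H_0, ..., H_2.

H_0: b_0 = 9 − 0 − 8 = 1; torsion from ∂_1 factors > 1: none. So H_0 ≅ Z.
H_1: b_1 = 27 − 8 − 18 = 1; torsion from ∂_2 factors > 1: [2]. So H_1 ≅ Z ⊕ Z/2Z.
H_2: b_2 = 18 − 18 − 0 = 0; torsion from ∂_3 factors > 1: none. So H_2 ≅ 0.

H_0 ≅ Z,  H_1 ≅ Z ⊕ Z/2Z,  H_2 = 0.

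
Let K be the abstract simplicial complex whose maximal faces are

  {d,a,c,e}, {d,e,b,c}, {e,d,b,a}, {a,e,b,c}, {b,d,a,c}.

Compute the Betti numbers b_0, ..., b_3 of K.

Order the vertices as a < b < c < d < e. Listing each simplex with vertices in this order, K has dimension 3 with simplices:

  0-simplices (5): a, b, c, d, e
  1-simplices (10): ab, ac, ad, ae, bc, bd, be, cd, ce, de
  2-simplices (10): abc, abd, abe, acd, ace, ade, bcd, bce, bde, cde
  3-simplices (5): abcd, abce, abde, acde, bcde

Hence C_0 ≅ Z^5, C_1 ≅ Z^10, C_2 ≅ Z^10, C_3 ≅ Z^5.

∂_1: C_1 → C_0 maps an edge to its endpoints' difference, ∂[p,q] = q − p. For instance
  ∂cd = d − c.
This gives a 5×10 integer matrix of rank 4; reducing to Smith normal form yields diagonal entries (1,1,1,1).

The boundary map ∂_2: C_2 → C_1 maps a triangle to the signed sum of its edges. For instance
  ∂ade = de − ae + ad,
  ∂abe = be − ae + ab.
The 10×10 boundary matrix has rank 6 and Smith normal form diag(1,1,1,1,1,1).

∂_3: C_3 → C_2 sends each 3-simplex σ to the alternating sum Σ_i (−1)^i (σ with its i-th vertex removed). For instance
  ∂abce = bce − ace + abe − abc,
  ∂acde = cde − ade + ace − acd.
This gives a 10×5 integer matrix of rank 4; reducing to Smith normal form yields diagonal entries (1,1,1,1).

Reading off H_k = ker ∂_k / im ∂_{k+1}:

  H_0: rank C_0 − rank ∂_1 = 5 − 4 = 1, and the invariant factors of ∂_1 are all 1, so H_0 = Z.
  H_1: rank ker ∂_1 − rank ∂_2 = (10 − 4) − 6 = 0, and the invariant factors of ∂_2 are all 1, so H_1 = 0.
  H_2: rank ker ∂_2 − rank ∂_3 = (10 − 6) − 4 = 0, and the invariant factors of ∂_3 are all 1, so H_2 = 0.
  H_3: rank ker ∂_3 − rank ∂_4 = (5 − 4) − 0 = 1, and there is no ∂_4, so H_3 = Z.

(K is a triangulation of the 3-sphere S^3.)

Hence the Betti numbers are b_0 = 1, b_1 = 0, b_2 = 0, b_3 = 1.

b_0 = 1, b_1 = 0, b_2 = 0, b_3 = 1.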